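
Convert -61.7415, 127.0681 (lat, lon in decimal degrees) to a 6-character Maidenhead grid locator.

Offset from 180°W / 90°S: lon 307.0681°, lat 28.2585°.
Field: lon ⌊307.0681/20⌋ = 15 → P; lat ⌊28.2585/10⌋ = 2 → C.
Square: lon ⌊7.0681/2⌋ = 3; lat ⌊8.2585/1⌋ = 8.
Subsquare: lon ⌊1.0681/0.0833333⌋ = 12 → m; lat ⌊0.2585/0.0416667⌋ = 6 → g.

PC38mg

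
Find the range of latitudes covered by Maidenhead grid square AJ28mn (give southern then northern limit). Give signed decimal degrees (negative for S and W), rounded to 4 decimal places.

8.5417, 8.5833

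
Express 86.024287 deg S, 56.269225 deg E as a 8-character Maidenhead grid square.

LA83dx24

Add 180° to longitude and 90° to latitude: 236.26923, 3.97571.
Field: lon ⌊236.26923/20⌋ = 11 → L; lat ⌊3.97571/10⌋ = 0 → A.
Square: lon ⌊16.26923/2⌋ = 8; lat ⌊3.97571/1⌋ = 3.
Subsquare: lon ⌊0.26923/0.0833333⌋ = 3 → d; lat ⌊0.97571/0.0416667⌋ = 23 → x.
Extended square: lon ⌊0.01923/0.00833333⌋ = 2; lat ⌊0.01738/0.00416667⌋ = 4.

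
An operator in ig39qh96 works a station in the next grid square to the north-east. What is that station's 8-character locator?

Longitude extended square 9; +1 → 10, wraps to 0, carry into subsquare.
Longitude subsquare q = 16; +1 → 17 = r.
Latitude extended square 6; +1 → 7.

IG39rh07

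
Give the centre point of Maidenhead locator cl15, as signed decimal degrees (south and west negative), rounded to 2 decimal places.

25.50, -137.00

Field C=2, L=11: +2·20° lon, +11·10° lat → SW at lon -140°, lat 20°.
Square 1, 5: +1·2° lon, +5·1° lat → SW at lon -138°, lat 25°.
Cell spans 2° lon × 1° lat. Centre is SW corner plus half of each.
latitude 25.50, longitude -137.00.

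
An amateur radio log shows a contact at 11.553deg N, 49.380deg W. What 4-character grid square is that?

GK51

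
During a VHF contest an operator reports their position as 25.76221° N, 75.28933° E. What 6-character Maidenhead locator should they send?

Add 180° to longitude and 90° to latitude: 255.2893, 115.7622.
Field: lon ⌊255.2893/20⌋ = 12 → M; lat ⌊115.7622/10⌋ = 11 → L.
Square: lon ⌊15.2893/2⌋ = 7; lat ⌊5.7622/1⌋ = 5.
Subsquare: lon ⌊1.2893/0.0833333⌋ = 15 → p; lat ⌊0.7622/0.0416667⌋ = 18 → s.

ML75ps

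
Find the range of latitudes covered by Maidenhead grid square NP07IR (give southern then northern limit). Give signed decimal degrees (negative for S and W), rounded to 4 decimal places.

Field N=13, P=15: +13·20° lon, +15·10° lat → SW at lon 80°, lat 60°.
Square 0, 7: +0·2° lon, +7·1° lat → SW at lon 80°, lat 67°.
Subsquare i=8, r=17: +8·0.0833333° lon, +17·0.0416667° lat → SW at lon 80.6667°, lat 67.7083°.
Cell spans 0.0833333° lon × 0.0416667° lat.
south 67.7083, north 67.7500.

67.7083, 67.7500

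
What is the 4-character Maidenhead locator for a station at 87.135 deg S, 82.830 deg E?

NA12

Shift to the Maidenhead origin (180°W, 90°S): lon 262.83, lat 2.86.
Field (20°×10°, letters A–R): lon ⌊262.83/20⌋ = 13 → N; lat ⌊2.86/10⌋ = 0 → A.
Square (2°×1°, digits 0–9): lon ⌊2.83/2⌋ = 1; lat ⌊2.86/1⌋ = 2.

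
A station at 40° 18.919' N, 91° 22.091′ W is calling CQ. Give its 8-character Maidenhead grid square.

EN40hh55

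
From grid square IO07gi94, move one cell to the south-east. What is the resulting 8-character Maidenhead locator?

IO07hi03

Longitude extended square 9; +1 → 10, wraps to 0, carry into subsquare.
Longitude subsquare g = 6; +1 → 7 = h.
Latitude extended square 4; −1 → 3.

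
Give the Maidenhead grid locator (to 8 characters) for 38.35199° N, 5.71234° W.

IM78di44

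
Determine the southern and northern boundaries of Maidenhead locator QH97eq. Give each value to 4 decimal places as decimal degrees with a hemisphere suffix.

12.3333° S, 12.2917° S

Field Q=16, H=7: +16·20° lon, +7·10° lat → SW at lon 140°, lat -20°.
Square 9, 7: +9·2° lon, +7·1° lat → SW at lon 158°, lat -13°.
Subsquare e=4, q=16: +4·0.0833333° lon, +16·0.0416667° lat → SW at lon 158.333°, lat -12.3333°.
Cell spans 0.0833333° lon × 0.0416667° lat.
south 12.3333° S, north 12.2917° S.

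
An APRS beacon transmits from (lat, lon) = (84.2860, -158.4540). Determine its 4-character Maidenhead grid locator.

Offset from 180°W / 90°S: lon 21.55°, lat 174.29°.
Field: lon ⌊21.55/20⌋ = 1 → B; lat ⌊174.29/10⌋ = 17 → R.
Square: lon ⌊1.55/2⌋ = 0; lat ⌊4.29/1⌋ = 4.

BR04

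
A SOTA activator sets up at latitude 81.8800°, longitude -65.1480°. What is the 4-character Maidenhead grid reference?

FR71

Add 180° to longitude and 90° to latitude: 114.85, 171.88.
Field: lon ⌊114.85/20⌋ = 5 → F; lat ⌊171.88/10⌋ = 17 → R.
Square: lon ⌊14.85/2⌋ = 7; lat ⌊1.88/1⌋ = 1.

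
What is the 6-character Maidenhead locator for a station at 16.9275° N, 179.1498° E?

RK96nw

Add 180° to longitude and 90° to latitude: 359.1498, 106.9275.
Field: lon ⌊359.1498/20⌋ = 17 → R; lat ⌊106.9275/10⌋ = 10 → K.
Square: lon ⌊19.1498/2⌋ = 9; lat ⌊6.9275/1⌋ = 6.
Subsquare: lon ⌊1.1498/0.0833333⌋ = 13 → n; lat ⌊0.9275/0.0416667⌋ = 22 → w.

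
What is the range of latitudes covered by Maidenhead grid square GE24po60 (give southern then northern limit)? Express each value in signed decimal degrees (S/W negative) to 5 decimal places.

-45.41667, -45.41250

Field G=6, E=4: +6·20° lon, +4·10° lat → SW at lon -60°, lat -50°.
Square 2, 4: +2·2° lon, +4·1° lat → SW at lon -56°, lat -46°.
Subsquare p=15, o=14: +15·0.0833333° lon, +14·0.0416667° lat → SW at lon -54.75°, lat -45.4167°.
Extended square 6, 0: +6·0.00833333° lon, +0·0.00416667° lat → SW at lon -54.7°, lat -45.4167°.
Cell spans 0.00833333° lon × 0.00416667° lat.
south -45.41667, north -45.41250.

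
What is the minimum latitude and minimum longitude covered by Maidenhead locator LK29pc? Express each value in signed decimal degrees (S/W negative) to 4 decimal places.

19.0833, 45.2500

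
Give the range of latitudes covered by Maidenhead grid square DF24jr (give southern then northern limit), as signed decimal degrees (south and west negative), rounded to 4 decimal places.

-35.2917, -35.2500

Field D=3, F=5: +3·20° lon, +5·10° lat → SW at lon -120°, lat -40°.
Square 2, 4: +2·2° lon, +4·1° lat → SW at lon -116°, lat -36°.
Subsquare j=9, r=17: +9·0.0833333° lon, +17·0.0416667° lat → SW at lon -115.25°, lat -35.2917°.
Cell spans 0.0833333° lon × 0.0416667° lat.
south -35.2917, north -35.2500.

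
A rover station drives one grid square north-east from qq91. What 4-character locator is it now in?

RQ02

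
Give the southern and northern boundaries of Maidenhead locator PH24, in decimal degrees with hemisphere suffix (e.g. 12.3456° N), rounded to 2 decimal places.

16.00° S, 15.00° S

Field P=15, H=7: +15·20° lon, +7·10° lat → SW at lon 120°, lat -20°.
Square 2, 4: +2·2° lon, +4·1° lat → SW at lon 124°, lat -16°.
Cell spans 2° lon × 1° lat.
south 16.00° S, north 15.00° S.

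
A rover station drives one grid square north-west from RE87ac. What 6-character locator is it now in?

Longitude subsquare a = 0; −1 → -1, wraps to 23 = x, carry into square.
Longitude square 8; −1 → 7.
Latitude subsquare c = 2; +1 → 3 = d.

RE77xd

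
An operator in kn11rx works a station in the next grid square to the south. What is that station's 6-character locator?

KN11rw

Latitude subsquare x = 23; −1 → 22 = w.
The longitude characters are unchanged.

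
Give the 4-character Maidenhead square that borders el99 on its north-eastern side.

FM00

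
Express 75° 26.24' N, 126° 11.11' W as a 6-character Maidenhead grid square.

CQ65vk

Shift to the Maidenhead origin (180°W, 90°S): lon 53.8148, lat 165.4373.
Field (20°×10°, letters A–R): 53.8148/20 → 2 → C, 165.4373/10 → 16 → Q; chars CQ.
Square (2°×1°, digits 0–9): 13.8148/2 → 6, 5.4373/1 → 5; chars 65.
Subsquare (5′×2.5′, letters a–x): 1.8148/0.0833333 → 21 → v, 0.4373/0.0416667 → 10 → k; chars vk.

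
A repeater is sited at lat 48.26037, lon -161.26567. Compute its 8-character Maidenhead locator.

AN98ig82

Shift to the Maidenhead origin (180°W, 90°S): lon 18.73433, lat 138.26037.
Field (20°×10°, letters A–R): lon ⌊18.73433/20⌋ = 0 → A; lat ⌊138.26037/10⌋ = 13 → N.
Square (2°×1°, digits 0–9): lon ⌊18.73433/2⌋ = 9; lat ⌊8.26037/1⌋ = 8.
Subsquare (5′×2.5′, letters a–x): lon ⌊0.73433/0.0833333⌋ = 8 → i; lat ⌊0.26037/0.0416667⌋ = 6 → g.
Extended square (30″×15″, digits 0–9): lon ⌊0.06766/0.00833333⌋ = 8; lat ⌊0.01037/0.00416667⌋ = 2.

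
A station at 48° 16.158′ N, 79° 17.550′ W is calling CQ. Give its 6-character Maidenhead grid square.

Offset from 180°W / 90°S: lon 100.7075°, lat 138.2693°.
Field: lon ⌊100.7075/20⌋ = 5 → F; lat ⌊138.2693/10⌋ = 13 → N.
Square: lon ⌊0.7075/2⌋ = 0; lat ⌊8.2693/1⌋ = 8.
Subsquare: lon ⌊0.7075/0.0833333⌋ = 8 → i; lat ⌊0.2693/0.0416667⌋ = 6 → g.

FN08ig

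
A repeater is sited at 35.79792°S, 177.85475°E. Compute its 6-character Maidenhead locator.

Shift to the Maidenhead origin (180°W, 90°S): lon 357.8547, lat 54.2021.
Field: 357.8547/20 → 17 → R, 54.2021/10 → 5 → F; chars RF.
Square: 17.8547/2 → 8, 4.2021/1 → 4; chars 84.
Subsquare: 1.8547/0.0833333 → 22 → w, 0.2021/0.0416667 → 4 → e; chars we.

RF84we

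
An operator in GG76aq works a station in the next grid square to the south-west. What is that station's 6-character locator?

GG66xp

Longitude subsquare a = 0; −1 → -1, wraps to 23 = x, carry into square.
Longitude square 7; −1 → 6.
Latitude subsquare q = 16; −1 → 15 = p.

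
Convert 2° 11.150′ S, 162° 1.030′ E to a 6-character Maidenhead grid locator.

Offset from 180°W / 90°S: lon 342.0172°, lat 87.8142°.
Field (20°×10°, letters A–R): 342.0172/20 → 17 → R, 87.8142/10 → 8 → I; chars RI.
Square (2°×1°, digits 0–9): 2.0172/2 → 1, 7.8142/1 → 7; chars 17.
Subsquare (5′×2.5′, letters a–x): 0.0172/0.0833333 → 0 → a, 0.8142/0.0416667 → 19 → t; chars at.

RI17at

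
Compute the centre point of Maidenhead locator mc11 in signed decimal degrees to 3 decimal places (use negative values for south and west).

-68.500, 63.000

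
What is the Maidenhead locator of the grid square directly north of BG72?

BG73

Latitude square 2; +1 → 3.
The longitude characters are unchanged.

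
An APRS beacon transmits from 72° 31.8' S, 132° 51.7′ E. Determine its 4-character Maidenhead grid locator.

Add 180° to longitude and 90° to latitude: 312.86, 17.47.
Field: lon ⌊312.86/20⌋ = 15 → P; lat ⌊17.47/10⌋ = 1 → B.
Square: lon ⌊12.86/2⌋ = 6; lat ⌊7.47/1⌋ = 7.

PB67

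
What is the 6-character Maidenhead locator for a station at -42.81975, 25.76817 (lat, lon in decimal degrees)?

KE27ve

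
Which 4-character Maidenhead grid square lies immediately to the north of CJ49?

Latitude square 9; +1 → 10, wraps to 0, carry into field.
Latitude field J = 9; +1 → 10 = K.
The longitude characters are unchanged.

CK40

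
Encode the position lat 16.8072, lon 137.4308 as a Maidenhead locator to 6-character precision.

Offset from 180°W / 90°S: lon 317.4308°, lat 106.8072°.
Field (20°×10°, letters A–R): 317.4308/20 → 15 → P, 106.8072/10 → 10 → K; chars PK.
Square (2°×1°, digits 0–9): 17.4308/2 → 8, 6.8072/1 → 6; chars 86.
Subsquare (5′×2.5′, letters a–x): 1.4308/0.0833333 → 17 → r, 0.8072/0.0416667 → 19 → t; chars rt.

PK86rt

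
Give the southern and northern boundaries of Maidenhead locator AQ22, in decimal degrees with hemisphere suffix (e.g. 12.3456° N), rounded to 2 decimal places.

72.00° N, 73.00° N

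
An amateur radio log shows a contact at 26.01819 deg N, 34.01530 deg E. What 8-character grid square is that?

Add 180° to longitude and 90° to latitude: 214.01530, 116.01819.
Field: lon ⌊214.01530/20⌋ = 10 → K; lat ⌊116.01819/10⌋ = 11 → L.
Square: lon ⌊14.01530/2⌋ = 7; lat ⌊6.01819/1⌋ = 6.
Subsquare: lon ⌊0.01530/0.0833333⌋ = 0 → a; lat ⌊0.01819/0.0416667⌋ = 0 → a.
Extended square: lon ⌊0.01530/0.00833333⌋ = 1; lat ⌊0.01819/0.00416667⌋ = 4.

KL76aa14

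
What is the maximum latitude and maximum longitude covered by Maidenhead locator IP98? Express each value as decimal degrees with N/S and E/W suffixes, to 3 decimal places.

69.000° N, 0.000° E

Field I=8, P=15: +8·20° lon, +15·10° lat → SW at lon -20°, lat 60°.
Square 9, 8: +9·2° lon, +8·1° lat → SW at lon -2°, lat 68°.
Cell spans 2° lon × 1° lat. NE corner is SW corner plus one full cell.
latitude 69.000° N, longitude 0.000° E.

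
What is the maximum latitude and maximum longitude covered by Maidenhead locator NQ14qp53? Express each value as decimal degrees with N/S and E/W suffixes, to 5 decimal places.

74.64167° N, 83.38333° E

Field N=13, Q=16: +13·20° lon, +16·10° lat → SW at lon 80°, lat 70°.
Square 1, 4: +1·2° lon, +4·1° lat → SW at lon 82°, lat 74°.
Subsquare q=16, p=15: +16·0.0833333° lon, +15·0.0416667° lat → SW at lon 83.3333°, lat 74.625°.
Extended square 5, 3: +5·0.00833333° lon, +3·0.00416667° lat → SW at lon 83.375°, lat 74.6375°.
Cell spans 0.00833333° lon × 0.00416667° lat. NE corner is SW corner plus one full cell.
latitude 74.64167° N, longitude 83.38333° E.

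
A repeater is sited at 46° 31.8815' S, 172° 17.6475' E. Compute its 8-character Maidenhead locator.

RE63dl52

Shift to the Maidenhead origin (180°W, 90°S): lon 352.29413, lat 43.46864.
Field (20°×10°, letters A–R): lon ⌊352.29413/20⌋ = 17 → R; lat ⌊43.46864/10⌋ = 4 → E.
Square (2°×1°, digits 0–9): lon ⌊12.29413/2⌋ = 6; lat ⌊3.46864/1⌋ = 3.
Subsquare (5′×2.5′, letters a–x): lon ⌊0.29413/0.0833333⌋ = 3 → d; lat ⌊0.46864/0.0416667⌋ = 11 → l.
Extended square (30″×15″, digits 0–9): lon ⌊0.04413/0.00833333⌋ = 5; lat ⌊0.01031/0.00416667⌋ = 2.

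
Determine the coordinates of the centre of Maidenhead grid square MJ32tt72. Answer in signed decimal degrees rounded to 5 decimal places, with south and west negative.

2.80208, 67.64583

Field M=12, J=9: +12·20° lon, +9·10° lat → SW at lon 60°, lat 0°.
Square 3, 2: +3·2° lon, +2·1° lat → SW at lon 66°, lat 2°.
Subsquare t=19, t=19: +19·0.0833333° lon, +19·0.0416667° lat → SW at lon 67.5833°, lat 2.79167°.
Extended square 7, 2: +7·0.00833333° lon, +2·0.00416667° lat → SW at lon 67.6417°, lat 2.8°.
Cell spans 0.00833333° lon × 0.00416667° lat. Centre is SW corner plus half of each.
latitude 2.80208, longitude 67.64583.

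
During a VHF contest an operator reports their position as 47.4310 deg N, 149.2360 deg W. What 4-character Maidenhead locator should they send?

Shift to the Maidenhead origin (180°W, 90°S): lon 30.76, lat 137.43.
Field: 30.76/20 → 1 → B, 137.43/10 → 13 → N; chars BN.
Square: 10.76/2 → 5, 7.43/1 → 7; chars 57.

BN57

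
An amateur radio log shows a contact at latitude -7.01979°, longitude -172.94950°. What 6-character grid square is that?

AI32mx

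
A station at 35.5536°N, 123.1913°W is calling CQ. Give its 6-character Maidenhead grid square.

Shift to the Maidenhead origin (180°W, 90°S): lon 56.8087, lat 125.5536.
Field: lon ⌊56.8087/20⌋ = 2 → C; lat ⌊125.5536/10⌋ = 12 → M.
Square: lon ⌊16.8087/2⌋ = 8; lat ⌊5.5536/1⌋ = 5.
Subsquare: lon ⌊0.8087/0.0833333⌋ = 9 → j; lat ⌊0.5536/0.0416667⌋ = 13 → n.

CM85jn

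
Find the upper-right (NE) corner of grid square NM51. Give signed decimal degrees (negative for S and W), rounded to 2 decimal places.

Field N=13, M=12: +13·20° lon, +12·10° lat → SW at lon 80°, lat 30°.
Square 5, 1: +5·2° lon, +1·1° lat → SW at lon 90°, lat 31°.
Cell spans 2° lon × 1° lat. NE corner is SW corner plus one full cell.
latitude 32.00, longitude 92.00.

32.00, 92.00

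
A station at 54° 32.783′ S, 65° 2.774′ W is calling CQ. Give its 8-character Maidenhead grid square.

FD75lk48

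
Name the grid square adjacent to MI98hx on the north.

MI99ha

Latitude subsquare x = 23; +1 → 24, wraps to 0 = a, carry into square.
Latitude square 8; +1 → 9.
The longitude characters are unchanged.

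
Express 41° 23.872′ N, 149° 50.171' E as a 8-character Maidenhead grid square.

QN41wj05

Add 180° to longitude and 90° to latitude: 329.83618, 131.39787.
Field (20°×10°, letters A–R): 329.83618/20 → 16 → Q, 131.39787/10 → 13 → N; chars QN.
Square (2°×1°, digits 0–9): 9.83618/2 → 4, 1.39787/1 → 1; chars 41.
Subsquare (5′×2.5′, letters a–x): 1.83618/0.0833333 → 22 → w, 0.39787/0.0416667 → 9 → j; chars wj.
Extended square (30″×15″, digits 0–9): 0.00285/0.00833333 → 0, 0.02287/0.00416667 → 5; chars 05.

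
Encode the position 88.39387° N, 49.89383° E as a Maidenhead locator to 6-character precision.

LR48wj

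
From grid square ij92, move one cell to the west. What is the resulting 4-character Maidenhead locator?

Longitude square 9; −1 → 8.
The latitude characters are unchanged.

IJ82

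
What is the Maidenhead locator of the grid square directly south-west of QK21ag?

QK11xf

Longitude subsquare a = 0; −1 → -1, wraps to 23 = x, carry into square.
Longitude square 2; −1 → 1.
Latitude subsquare g = 6; −1 → 5 = f.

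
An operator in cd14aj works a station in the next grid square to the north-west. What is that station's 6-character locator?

Longitude subsquare a = 0; −1 → -1, wraps to 23 = x, carry into square.
Longitude square 1; −1 → 0.
Latitude subsquare j = 9; +1 → 10 = k.

CD04xk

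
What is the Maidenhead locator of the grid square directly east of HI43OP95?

HI43pp05

Longitude extended square 9; +1 → 10, wraps to 0, carry into subsquare.
Longitude subsquare o = 14; +1 → 15 = p.
The latitude characters are unchanged.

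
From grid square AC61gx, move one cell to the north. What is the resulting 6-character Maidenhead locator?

Latitude subsquare x = 23; +1 → 24, wraps to 0 = a, carry into square.
Latitude square 1; +1 → 2.
The longitude characters are unchanged.

AC62ga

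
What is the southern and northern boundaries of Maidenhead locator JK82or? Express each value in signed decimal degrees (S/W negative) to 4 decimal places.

12.7083, 12.7500

Field J=9, K=10: +9·20° lon, +10·10° lat → SW at lon 0°, lat 10°.
Square 8, 2: +8·2° lon, +2·1° lat → SW at lon 16°, lat 12°.
Subsquare o=14, r=17: +14·0.0833333° lon, +17·0.0416667° lat → SW at lon 17.1667°, lat 12.7083°.
Cell spans 0.0833333° lon × 0.0416667° lat.
south 12.7083, north 12.7500.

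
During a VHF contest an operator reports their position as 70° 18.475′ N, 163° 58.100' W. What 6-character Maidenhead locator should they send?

Offset from 180°W / 90°S: lon 16.0317°, lat 160.3079°.
Field (20°×10°, letters A–R): lon ⌊16.0317/20⌋ = 0 → A; lat ⌊160.3079/10⌋ = 16 → Q.
Square (2°×1°, digits 0–9): lon ⌊16.0317/2⌋ = 8; lat ⌊0.3079/1⌋ = 0.
Subsquare (5′×2.5′, letters a–x): lon ⌊0.0317/0.0833333⌋ = 0 → a; lat ⌊0.3079/0.0416667⌋ = 7 → h.

AQ80ah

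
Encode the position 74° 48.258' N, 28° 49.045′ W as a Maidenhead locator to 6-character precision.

HQ54ot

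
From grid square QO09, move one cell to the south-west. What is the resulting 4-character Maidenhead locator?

PO98

Longitude square 0; −1 → -1, wraps to 9, carry into field.
Longitude field Q = 16; −1 → 15 = P.
Latitude square 9; −1 → 8.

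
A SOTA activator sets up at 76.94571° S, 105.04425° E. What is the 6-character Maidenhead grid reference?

OB23mb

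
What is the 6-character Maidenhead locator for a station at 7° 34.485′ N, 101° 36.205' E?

OJ07tn

Offset from 180°W / 90°S: lon 281.6034°, lat 97.5747°.
Field: 281.6034/20 → 14 → O, 97.5747/10 → 9 → J; chars OJ.
Square: 1.6034/2 → 0, 7.5747/1 → 7; chars 07.
Subsquare: 1.6034/0.0833333 → 19 → t, 0.5747/0.0416667 → 13 → n; chars tn.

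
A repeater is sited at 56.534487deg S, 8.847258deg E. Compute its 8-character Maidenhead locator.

JD43kl11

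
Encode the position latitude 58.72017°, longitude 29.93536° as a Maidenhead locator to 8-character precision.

Shift to the Maidenhead origin (180°W, 90°S): lon 209.93536, lat 148.72017.
Field (20°×10°, letters A–R): 209.93536/20 → 10 → K, 148.72017/10 → 14 → O; chars KO.
Square (2°×1°, digits 0–9): 9.93536/2 → 4, 8.72017/1 → 8; chars 48.
Subsquare (5′×2.5′, letters a–x): 1.93536/0.0833333 → 23 → x, 0.72017/0.0416667 → 17 → r; chars xr.
Extended square (30″×15″, digits 0–9): 0.01869/0.00833333 → 2, 0.01184/0.00416667 → 2; chars 22.

KO48xr22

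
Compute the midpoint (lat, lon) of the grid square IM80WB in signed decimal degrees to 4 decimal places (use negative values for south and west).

30.0625, -2.1250

Field I=8, M=12: +8·20° lon, +12·10° lat → SW at lon -20°, lat 30°.
Square 8, 0: +8·2° lon, +0·1° lat → SW at lon -4°, lat 30°.
Subsquare w=22, b=1: +22·0.0833333° lon, +1·0.0416667° lat → SW at lon -2.16667°, lat 30.0417°.
Cell spans 0.0833333° lon × 0.0416667° lat. Centre is SW corner plus half of each.
latitude 30.0625, longitude -2.1250.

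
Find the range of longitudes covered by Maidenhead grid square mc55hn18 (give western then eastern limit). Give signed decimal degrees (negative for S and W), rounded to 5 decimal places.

70.59167, 70.60000

Field M=12, C=2: +12·20° lon, +2·10° lat → SW at lon 60°, lat -70°.
Square 5, 5: +5·2° lon, +5·1° lat → SW at lon 70°, lat -65°.
Subsquare h=7, n=13: +7·0.0833333° lon, +13·0.0416667° lat → SW at lon 70.5833°, lat -64.4583°.
Extended square 1, 8: +1·0.00833333° lon, +8·0.00416667° lat → SW at lon 70.5917°, lat -64.425°.
Cell spans 0.00833333° lon × 0.00416667° lat.
west 70.59167, east 70.60000.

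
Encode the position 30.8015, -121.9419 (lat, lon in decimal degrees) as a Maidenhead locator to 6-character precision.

CM90at

Shift to the Maidenhead origin (180°W, 90°S): lon 58.0581, lat 120.8015.
Field: lon ⌊58.0581/20⌋ = 2 → C; lat ⌊120.8015/10⌋ = 12 → M.
Square: lon ⌊18.0581/2⌋ = 9; lat ⌊0.8015/1⌋ = 0.
Subsquare: lon ⌊0.0581/0.0833333⌋ = 0 → a; lat ⌊0.8015/0.0416667⌋ = 19 → t.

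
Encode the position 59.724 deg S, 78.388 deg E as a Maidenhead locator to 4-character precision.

Offset from 180°W / 90°S: lon 258.39°, lat 30.28°.
Field: lon ⌊258.39/20⌋ = 12 → M; lat ⌊30.28/10⌋ = 3 → D.
Square: lon ⌊18.39/2⌋ = 9; lat ⌊0.28/1⌋ = 0.

MD90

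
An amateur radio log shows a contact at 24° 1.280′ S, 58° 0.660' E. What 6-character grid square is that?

Shift to the Maidenhead origin (180°W, 90°S): lon 238.0110, lat 65.9787.
Field: lon ⌊238.0110/20⌋ = 11 → L; lat ⌊65.9787/10⌋ = 6 → G.
Square: lon ⌊18.0110/2⌋ = 9; lat ⌊5.9787/1⌋ = 5.
Subsquare: lon ⌊0.0110/0.0833333⌋ = 0 → a; lat ⌊0.9787/0.0416667⌋ = 23 → x.

LG95ax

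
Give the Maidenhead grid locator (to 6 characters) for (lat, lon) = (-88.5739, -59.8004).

Shift to the Maidenhead origin (180°W, 90°S): lon 120.1996, lat 1.4261.
Field (20°×10°, letters A–R): lon ⌊120.1996/20⌋ = 6 → G; lat ⌊1.4261/10⌋ = 0 → A.
Square (2°×1°, digits 0–9): lon ⌊0.1996/2⌋ = 0; lat ⌊1.4261/1⌋ = 1.
Subsquare (5′×2.5′, letters a–x): lon ⌊0.1996/0.0833333⌋ = 2 → c; lat ⌊0.4261/0.0416667⌋ = 10 → k.

GA01ck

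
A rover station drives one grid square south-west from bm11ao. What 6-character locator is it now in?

BM01xn

Longitude subsquare a = 0; −1 → -1, wraps to 23 = x, carry into square.
Longitude square 1; −1 → 0.
Latitude subsquare o = 14; −1 → 13 = n.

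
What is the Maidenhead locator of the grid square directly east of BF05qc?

BF05rc

Longitude subsquare q = 16; +1 → 17 = r.
The latitude characters are unchanged.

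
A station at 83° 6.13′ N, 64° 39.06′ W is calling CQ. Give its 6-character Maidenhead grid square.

FR73qc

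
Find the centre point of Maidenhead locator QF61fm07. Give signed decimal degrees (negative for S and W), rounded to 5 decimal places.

-38.46875, 152.42083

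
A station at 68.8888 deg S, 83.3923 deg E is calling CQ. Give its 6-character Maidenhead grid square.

NC11qc

Shift to the Maidenhead origin (180°W, 90°S): lon 263.3923, lat 21.1112.
Field: lon ⌊263.3923/20⌋ = 13 → N; lat ⌊21.1112/10⌋ = 2 → C.
Square: lon ⌊3.3923/2⌋ = 1; lat ⌊1.1112/1⌋ = 1.
Subsquare: lon ⌊1.3923/0.0833333⌋ = 16 → q; lat ⌊0.1112/0.0416667⌋ = 2 → c.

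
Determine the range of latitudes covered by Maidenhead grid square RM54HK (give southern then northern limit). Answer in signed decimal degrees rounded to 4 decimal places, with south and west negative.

Field R=17, M=12: +17·20° lon, +12·10° lat → SW at lon 160°, lat 30°.
Square 5, 4: +5·2° lon, +4·1° lat → SW at lon 170°, lat 34°.
Subsquare h=7, k=10: +7·0.0833333° lon, +10·0.0416667° lat → SW at lon 170.583°, lat 34.4167°.
Cell spans 0.0833333° lon × 0.0416667° lat.
south 34.4167, north 34.4583.

34.4167, 34.4583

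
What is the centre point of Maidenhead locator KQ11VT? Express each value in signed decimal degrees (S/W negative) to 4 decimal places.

Field K=10, Q=16: +10·20° lon, +16·10° lat → SW at lon 20°, lat 70°.
Square 1, 1: +1·2° lon, +1·1° lat → SW at lon 22°, lat 71°.
Subsquare v=21, t=19: +21·0.0833333° lon, +19·0.0416667° lat → SW at lon 23.75°, lat 71.7917°.
Cell spans 0.0833333° lon × 0.0416667° lat. Centre is SW corner plus half of each.
latitude 71.8125, longitude 23.7917.

71.8125, 23.7917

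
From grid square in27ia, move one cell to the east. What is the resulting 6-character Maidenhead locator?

Longitude subsquare i = 8; +1 → 9 = j.
The latitude characters are unchanged.

IN27ja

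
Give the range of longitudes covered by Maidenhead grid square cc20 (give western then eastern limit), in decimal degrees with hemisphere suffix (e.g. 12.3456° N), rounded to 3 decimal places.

136.000° W, 134.000° W

Field C=2, C=2: +2·20° lon, +2·10° lat → SW at lon -140°, lat -70°.
Square 2, 0: +2·2° lon, +0·1° lat → SW at lon -136°, lat -70°.
Cell spans 2° lon × 1° lat.
west 136.000° W, east 134.000° W.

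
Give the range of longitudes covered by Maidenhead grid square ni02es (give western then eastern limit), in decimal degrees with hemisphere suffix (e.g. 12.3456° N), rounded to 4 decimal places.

Field N=13, I=8: +13·20° lon, +8·10° lat → SW at lon 80°, lat -10°.
Square 0, 2: +0·2° lon, +2·1° lat → SW at lon 80°, lat -8°.
Subsquare e=4, s=18: +4·0.0833333° lon, +18·0.0416667° lat → SW at lon 80.3333°, lat -7.25°.
Cell spans 0.0833333° lon × 0.0416667° lat.
west 80.3333° E, east 80.4167° E.

80.3333° E, 80.4167° E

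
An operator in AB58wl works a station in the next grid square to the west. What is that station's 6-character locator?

AB58vl

Longitude subsquare w = 22; −1 → 21 = v.
The latitude characters are unchanged.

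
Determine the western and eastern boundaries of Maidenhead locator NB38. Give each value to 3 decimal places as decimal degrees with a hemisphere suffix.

86.000° E, 88.000° E

Field N=13, B=1: +13·20° lon, +1·10° lat → SW at lon 80°, lat -80°.
Square 3, 8: +3·2° lon, +8·1° lat → SW at lon 86°, lat -72°.
Cell spans 2° lon × 1° lat.
west 86.000° E, east 88.000° E.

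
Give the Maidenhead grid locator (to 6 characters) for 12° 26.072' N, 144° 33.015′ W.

Offset from 180°W / 90°S: lon 35.4497°, lat 102.4345°.
Field (20°×10°, letters A–R): lon ⌊35.4497/20⌋ = 1 → B; lat ⌊102.4345/10⌋ = 10 → K.
Square (2°×1°, digits 0–9): lon ⌊15.4497/2⌋ = 7; lat ⌊2.4345/1⌋ = 2.
Subsquare (5′×2.5′, letters a–x): lon ⌊1.4497/0.0833333⌋ = 17 → r; lat ⌊0.4345/0.0416667⌋ = 10 → k.

BK72rk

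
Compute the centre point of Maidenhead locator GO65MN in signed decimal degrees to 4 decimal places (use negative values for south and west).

55.5625, -46.9583

Field G=6, O=14: +6·20° lon, +14·10° lat → SW at lon -60°, lat 50°.
Square 6, 5: +6·2° lon, +5·1° lat → SW at lon -48°, lat 55°.
Subsquare m=12, n=13: +12·0.0833333° lon, +13·0.0416667° lat → SW at lon -47°, lat 55.5417°.
Cell spans 0.0833333° lon × 0.0416667° lat. Centre is SW corner plus half of each.
latitude 55.5625, longitude -46.9583.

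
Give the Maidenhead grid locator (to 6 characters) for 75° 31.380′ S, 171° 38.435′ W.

Add 180° to longitude and 90° to latitude: 8.3594, 14.4770.
Field (20°×10°, letters A–R): 8.3594/20 → 0 → A, 14.4770/10 → 1 → B; chars AB.
Square (2°×1°, digits 0–9): 8.3594/2 → 4, 4.4770/1 → 4; chars 44.
Subsquare (5′×2.5′, letters a–x): 0.3594/0.0833333 → 4 → e, 0.4770/0.0416667 → 11 → l; chars el.

AB44el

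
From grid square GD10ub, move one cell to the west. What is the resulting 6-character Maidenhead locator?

GD10tb

Longitude subsquare u = 20; −1 → 19 = t.
The latitude characters are unchanged.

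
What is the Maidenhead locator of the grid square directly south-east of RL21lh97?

RL21mh06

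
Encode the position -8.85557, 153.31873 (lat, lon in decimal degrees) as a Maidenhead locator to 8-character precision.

Offset from 180°W / 90°S: lon 333.31873°, lat 81.14443°.
Field: lon ⌊333.31873/20⌋ = 16 → Q; lat ⌊81.14443/10⌋ = 8 → I.
Square: lon ⌊13.31873/2⌋ = 6; lat ⌊1.14443/1⌋ = 1.
Subsquare: lon ⌊1.31873/0.0833333⌋ = 15 → p; lat ⌊0.14443/0.0416667⌋ = 3 → d.
Extended square: lon ⌊0.06873/0.00833333⌋ = 8; lat ⌊0.01943/0.00416667⌋ = 4.

QI61pd84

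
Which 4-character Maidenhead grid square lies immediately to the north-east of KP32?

KP43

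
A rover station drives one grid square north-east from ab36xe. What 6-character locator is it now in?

AB46af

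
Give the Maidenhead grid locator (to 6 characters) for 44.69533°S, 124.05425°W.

CE75xh

Shift to the Maidenhead origin (180°W, 90°S): lon 55.9458, lat 45.3047.
Field (20°×10°, letters A–R): lon ⌊55.9458/20⌋ = 2 → C; lat ⌊45.3047/10⌋ = 4 → E.
Square (2°×1°, digits 0–9): lon ⌊15.9458/2⌋ = 7; lat ⌊5.3047/1⌋ = 5.
Subsquare (5′×2.5′, letters a–x): lon ⌊1.9458/0.0833333⌋ = 23 → x; lat ⌊0.3047/0.0416667⌋ = 7 → h.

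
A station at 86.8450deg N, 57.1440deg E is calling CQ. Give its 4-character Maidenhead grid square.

Shift to the Maidenhead origin (180°W, 90°S): lon 237.14, lat 176.84.
Field (20°×10°, letters A–R): 237.14/20 → 11 → L, 176.84/10 → 17 → R; chars LR.
Square (2°×1°, digits 0–9): 17.14/2 → 8, 6.84/1 → 6; chars 86.

LR86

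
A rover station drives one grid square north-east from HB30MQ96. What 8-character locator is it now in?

HB30nq07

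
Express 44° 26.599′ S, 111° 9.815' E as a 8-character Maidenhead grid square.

OE55nn93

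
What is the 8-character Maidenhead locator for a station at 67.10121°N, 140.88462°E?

Offset from 180°W / 90°S: lon 320.88462°, lat 157.10121°.
Field: 320.88462/20 → 16 → Q, 157.10121/10 → 15 → P; chars QP.
Square: 0.88462/2 → 0, 7.10121/1 → 7; chars 07.
Subsquare: 0.88462/0.0833333 → 10 → k, 0.10121/0.0416667 → 2 → c; chars kc.
Extended square: 0.05129/0.00833333 → 6, 0.01788/0.00416667 → 4; chars 64.

QP07kc64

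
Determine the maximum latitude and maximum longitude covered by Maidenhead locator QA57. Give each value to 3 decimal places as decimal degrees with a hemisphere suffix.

Field Q=16, A=0: +16·20° lon, +0·10° lat → SW at lon 140°, lat -90°.
Square 5, 7: +5·2° lon, +7·1° lat → SW at lon 150°, lat -83°.
Cell spans 2° lon × 1° lat. NE corner is SW corner plus one full cell.
latitude 82.000° S, longitude 152.000° E.

82.000° S, 152.000° E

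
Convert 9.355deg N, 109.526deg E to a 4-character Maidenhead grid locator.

Shift to the Maidenhead origin (180°W, 90°S): lon 289.53, lat 99.36.
Field (20°×10°, letters A–R): 289.53/20 → 14 → O, 99.36/10 → 9 → J; chars OJ.
Square (2°×1°, digits 0–9): 9.53/2 → 4, 9.36/1 → 9; chars 49.

OJ49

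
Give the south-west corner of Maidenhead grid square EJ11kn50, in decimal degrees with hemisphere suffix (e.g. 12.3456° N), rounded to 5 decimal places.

1.54167° N, 97.12500° W

Field E=4, J=9: +4·20° lon, +9·10° lat → SW at lon -100°, lat 0°.
Square 1, 1: +1·2° lon, +1·1° lat → SW at lon -98°, lat 1°.
Subsquare k=10, n=13: +10·0.0833333° lon, +13·0.0416667° lat → SW at lon -97.1667°, lat 1.54167°.
Extended square 5, 0: +5·0.00833333° lon, +0·0.00416667° lat → SW at lon -97.125°, lat 1.54167°.
latitude 1.54167° N, longitude 97.12500° W.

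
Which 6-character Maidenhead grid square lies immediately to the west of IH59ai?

IH49xi

Longitude subsquare a = 0; −1 → -1, wraps to 23 = x, carry into square.
Longitude square 5; −1 → 4.
The latitude characters are unchanged.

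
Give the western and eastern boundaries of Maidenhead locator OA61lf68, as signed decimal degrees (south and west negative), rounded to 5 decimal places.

112.96667, 112.97500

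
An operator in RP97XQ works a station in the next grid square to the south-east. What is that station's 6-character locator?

AP07ap

Longitude subsquare x = 23; +1 → 24, wraps to 0 = a, carry into square.
Longitude square 9; +1 → 10, wraps to 0, carry into field.
Longitude field R = 17; +1 → 18, wraps to 0 = A, wrapping around the antimeridian.
Latitude subsquare q = 16; −1 → 15 = p.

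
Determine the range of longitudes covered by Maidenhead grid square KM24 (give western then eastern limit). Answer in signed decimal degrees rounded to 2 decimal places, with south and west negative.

24.00, 26.00

Field K=10, M=12: +10·20° lon, +12·10° lat → SW at lon 20°, lat 30°.
Square 2, 4: +2·2° lon, +4·1° lat → SW at lon 24°, lat 34°.
Cell spans 2° lon × 1° lat.
west 24.00, east 26.00.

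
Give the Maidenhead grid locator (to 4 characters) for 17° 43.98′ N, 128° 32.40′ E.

PK47

Shift to the Maidenhead origin (180°W, 90°S): lon 308.54, lat 107.73.
Field: 308.54/20 → 15 → P, 107.73/10 → 10 → K; chars PK.
Square: 8.54/2 → 4, 7.73/1 → 7; chars 47.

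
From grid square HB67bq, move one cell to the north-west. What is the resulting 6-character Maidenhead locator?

Longitude subsquare b = 1; −1 → 0 = a.
Latitude subsquare q = 16; +1 → 17 = r.

HB67ar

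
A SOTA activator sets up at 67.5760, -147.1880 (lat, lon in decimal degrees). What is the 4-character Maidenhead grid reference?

BP67

Offset from 180°W / 90°S: lon 32.81°, lat 157.58°.
Field: lon ⌊32.81/20⌋ = 1 → B; lat ⌊157.58/10⌋ = 15 → P.
Square: lon ⌊12.81/2⌋ = 6; lat ⌊7.58/1⌋ = 7.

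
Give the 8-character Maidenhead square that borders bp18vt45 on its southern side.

BP18vt44

Latitude extended square 5; −1 → 4.
The longitude characters are unchanged.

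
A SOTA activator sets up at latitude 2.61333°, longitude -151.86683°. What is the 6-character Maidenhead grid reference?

Add 180° to longitude and 90° to latitude: 28.1332, 92.6133.
Field: lon ⌊28.1332/20⌋ = 1 → B; lat ⌊92.6133/10⌋ = 9 → J.
Square: lon ⌊8.1332/2⌋ = 4; lat ⌊2.6133/1⌋ = 2.
Subsquare: lon ⌊0.1332/0.0833333⌋ = 1 → b; lat ⌊0.6133/0.0416667⌋ = 14 → o.

BJ42bo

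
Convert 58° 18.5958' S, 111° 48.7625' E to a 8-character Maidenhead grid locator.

Shift to the Maidenhead origin (180°W, 90°S): lon 291.81271, lat 31.69007.
Field: 291.81271/20 → 14 → O, 31.69007/10 → 3 → D; chars OD.
Square: 11.81271/2 → 5, 1.69007/1 → 1; chars 51.
Subsquare: 1.81271/0.0833333 → 21 → v, 0.69007/0.0416667 → 16 → q; chars vq.
Extended square: 0.06271/0.00833333 → 7, 0.02340/0.00416667 → 5; chars 75.

OD51vq75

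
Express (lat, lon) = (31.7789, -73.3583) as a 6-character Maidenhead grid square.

Shift to the Maidenhead origin (180°W, 90°S): lon 106.6417, lat 121.7789.
Field (20°×10°, letters A–R): lon ⌊106.6417/20⌋ = 5 → F; lat ⌊121.7789/10⌋ = 12 → M.
Square (2°×1°, digits 0–9): lon ⌊6.6417/2⌋ = 3; lat ⌊1.7789/1⌋ = 1.
Subsquare (5′×2.5′, letters a–x): lon ⌊0.6417/0.0833333⌋ = 7 → h; lat ⌊0.7789/0.0416667⌋ = 18 → s.

FM31hs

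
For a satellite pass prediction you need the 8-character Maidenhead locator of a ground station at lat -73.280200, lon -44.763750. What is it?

GB76or82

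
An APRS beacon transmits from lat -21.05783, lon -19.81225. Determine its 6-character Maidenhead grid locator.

Add 180° to longitude and 90° to latitude: 160.1877, 68.9422.
Field (20°×10°, letters A–R): 160.1877/20 → 8 → I, 68.9422/10 → 6 → G; chars IG.
Square (2°×1°, digits 0–9): 0.1877/2 → 0, 8.9422/1 → 8; chars 08.
Subsquare (5′×2.5′, letters a–x): 0.1877/0.0833333 → 2 → c, 0.9422/0.0416667 → 22 → w; chars cw.

IG08cw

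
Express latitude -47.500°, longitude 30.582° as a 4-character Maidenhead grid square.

Offset from 180°W / 90°S: lon 210.58°, lat 42.50°.
Field: lon ⌊210.58/20⌋ = 10 → K; lat ⌊42.50/10⌋ = 4 → E.
Square: lon ⌊10.58/2⌋ = 5; lat ⌊2.50/1⌋ = 2.

KE52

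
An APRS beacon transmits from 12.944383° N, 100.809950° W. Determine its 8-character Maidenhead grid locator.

DK92ow26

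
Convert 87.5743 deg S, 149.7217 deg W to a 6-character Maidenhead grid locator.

Offset from 180°W / 90°S: lon 30.2783°, lat 2.4257°.
Field (20°×10°, letters A–R): lon ⌊30.2783/20⌋ = 1 → B; lat ⌊2.4257/10⌋ = 0 → A.
Square (2°×1°, digits 0–9): lon ⌊10.2783/2⌋ = 5; lat ⌊2.4257/1⌋ = 2.
Subsquare (5′×2.5′, letters a–x): lon ⌊0.2783/0.0833333⌋ = 3 → d; lat ⌊0.4257/0.0416667⌋ = 10 → k.

BA52dk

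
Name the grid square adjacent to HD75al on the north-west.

Longitude subsquare a = 0; −1 → -1, wraps to 23 = x, carry into square.
Longitude square 7; −1 → 6.
Latitude subsquare l = 11; +1 → 12 = m.

HD65xm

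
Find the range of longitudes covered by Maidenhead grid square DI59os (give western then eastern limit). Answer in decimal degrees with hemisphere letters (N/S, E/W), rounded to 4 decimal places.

108.8333° W, 108.7500° W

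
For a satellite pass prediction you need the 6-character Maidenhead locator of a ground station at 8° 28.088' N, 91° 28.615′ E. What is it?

Shift to the Maidenhead origin (180°W, 90°S): lon 271.4769, lat 98.4681.
Field: 271.4769/20 → 13 → N, 98.4681/10 → 9 → J; chars NJ.
Square: 11.4769/2 → 5, 8.4681/1 → 8; chars 58.
Subsquare: 1.4769/0.0833333 → 17 → r, 0.4681/0.0416667 → 11 → l; chars rl.

NJ58rl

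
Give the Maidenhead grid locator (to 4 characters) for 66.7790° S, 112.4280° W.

DC33

Offset from 180°W / 90°S: lon 67.57°, lat 23.22°.
Field: lon ⌊67.57/20⌋ = 3 → D; lat ⌊23.22/10⌋ = 2 → C.
Square: lon ⌊7.57/2⌋ = 3; lat ⌊3.22/1⌋ = 3.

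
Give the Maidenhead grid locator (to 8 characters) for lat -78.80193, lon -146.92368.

BB61me97

Add 180° to longitude and 90° to latitude: 33.07632, 11.19807.
Field (20°×10°, letters A–R): lon ⌊33.07632/20⌋ = 1 → B; lat ⌊11.19807/10⌋ = 1 → B.
Square (2°×1°, digits 0–9): lon ⌊13.07632/2⌋ = 6; lat ⌊1.19807/1⌋ = 1.
Subsquare (5′×2.5′, letters a–x): lon ⌊1.07632/0.0833333⌋ = 12 → m; lat ⌊0.19807/0.0416667⌋ = 4 → e.
Extended square (30″×15″, digits 0–9): lon ⌊0.07632/0.00833333⌋ = 9; lat ⌊0.03140/0.00416667⌋ = 7.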